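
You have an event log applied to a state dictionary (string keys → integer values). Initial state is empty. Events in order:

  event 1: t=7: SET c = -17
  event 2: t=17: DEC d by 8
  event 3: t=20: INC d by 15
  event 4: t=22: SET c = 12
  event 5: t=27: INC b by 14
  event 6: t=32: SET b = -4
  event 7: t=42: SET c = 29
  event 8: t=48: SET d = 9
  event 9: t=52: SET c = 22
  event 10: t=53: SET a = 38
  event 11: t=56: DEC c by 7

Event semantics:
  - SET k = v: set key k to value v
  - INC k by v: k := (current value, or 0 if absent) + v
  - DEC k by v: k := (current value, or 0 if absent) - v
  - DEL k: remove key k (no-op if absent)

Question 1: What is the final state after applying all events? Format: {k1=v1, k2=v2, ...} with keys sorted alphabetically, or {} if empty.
Answer: {a=38, b=-4, c=15, d=9}

Derivation:
  after event 1 (t=7: SET c = -17): {c=-17}
  after event 2 (t=17: DEC d by 8): {c=-17, d=-8}
  after event 3 (t=20: INC d by 15): {c=-17, d=7}
  after event 4 (t=22: SET c = 12): {c=12, d=7}
  after event 5 (t=27: INC b by 14): {b=14, c=12, d=7}
  after event 6 (t=32: SET b = -4): {b=-4, c=12, d=7}
  after event 7 (t=42: SET c = 29): {b=-4, c=29, d=7}
  after event 8 (t=48: SET d = 9): {b=-4, c=29, d=9}
  after event 9 (t=52: SET c = 22): {b=-4, c=22, d=9}
  after event 10 (t=53: SET a = 38): {a=38, b=-4, c=22, d=9}
  after event 11 (t=56: DEC c by 7): {a=38, b=-4, c=15, d=9}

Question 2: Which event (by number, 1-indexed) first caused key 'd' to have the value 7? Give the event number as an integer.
Looking for first event where d becomes 7:
  event 2: d = -8
  event 3: d -8 -> 7  <-- first match

Answer: 3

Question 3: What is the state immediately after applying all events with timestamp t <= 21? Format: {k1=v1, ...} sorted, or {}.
Answer: {c=-17, d=7}

Derivation:
Apply events with t <= 21 (3 events):
  after event 1 (t=7: SET c = -17): {c=-17}
  after event 2 (t=17: DEC d by 8): {c=-17, d=-8}
  after event 3 (t=20: INC d by 15): {c=-17, d=7}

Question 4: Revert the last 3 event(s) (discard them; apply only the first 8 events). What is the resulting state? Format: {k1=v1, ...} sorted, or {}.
Keep first 8 events (discard last 3):
  after event 1 (t=7: SET c = -17): {c=-17}
  after event 2 (t=17: DEC d by 8): {c=-17, d=-8}
  after event 3 (t=20: INC d by 15): {c=-17, d=7}
  after event 4 (t=22: SET c = 12): {c=12, d=7}
  after event 5 (t=27: INC b by 14): {b=14, c=12, d=7}
  after event 6 (t=32: SET b = -4): {b=-4, c=12, d=7}
  after event 7 (t=42: SET c = 29): {b=-4, c=29, d=7}
  after event 8 (t=48: SET d = 9): {b=-4, c=29, d=9}

Answer: {b=-4, c=29, d=9}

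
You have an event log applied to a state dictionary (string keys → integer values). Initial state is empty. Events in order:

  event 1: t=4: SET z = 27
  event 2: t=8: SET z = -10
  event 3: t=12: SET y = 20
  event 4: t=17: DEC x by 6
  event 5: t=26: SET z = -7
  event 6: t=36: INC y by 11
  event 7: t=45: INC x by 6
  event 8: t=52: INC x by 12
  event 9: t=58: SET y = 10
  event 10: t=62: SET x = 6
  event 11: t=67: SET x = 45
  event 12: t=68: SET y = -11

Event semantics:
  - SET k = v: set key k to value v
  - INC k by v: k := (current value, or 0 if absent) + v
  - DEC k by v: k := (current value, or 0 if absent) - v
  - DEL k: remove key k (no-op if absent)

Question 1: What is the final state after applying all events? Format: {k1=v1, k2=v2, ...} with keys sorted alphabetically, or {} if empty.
Answer: {x=45, y=-11, z=-7}

Derivation:
  after event 1 (t=4: SET z = 27): {z=27}
  after event 2 (t=8: SET z = -10): {z=-10}
  after event 3 (t=12: SET y = 20): {y=20, z=-10}
  after event 4 (t=17: DEC x by 6): {x=-6, y=20, z=-10}
  after event 5 (t=26: SET z = -7): {x=-6, y=20, z=-7}
  after event 6 (t=36: INC y by 11): {x=-6, y=31, z=-7}
  after event 7 (t=45: INC x by 6): {x=0, y=31, z=-7}
  after event 8 (t=52: INC x by 12): {x=12, y=31, z=-7}
  after event 9 (t=58: SET y = 10): {x=12, y=10, z=-7}
  after event 10 (t=62: SET x = 6): {x=6, y=10, z=-7}
  after event 11 (t=67: SET x = 45): {x=45, y=10, z=-7}
  after event 12 (t=68: SET y = -11): {x=45, y=-11, z=-7}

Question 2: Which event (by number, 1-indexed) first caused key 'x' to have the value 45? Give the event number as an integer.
Looking for first event where x becomes 45:
  event 4: x = -6
  event 5: x = -6
  event 6: x = -6
  event 7: x = 0
  event 8: x = 12
  event 9: x = 12
  event 10: x = 6
  event 11: x 6 -> 45  <-- first match

Answer: 11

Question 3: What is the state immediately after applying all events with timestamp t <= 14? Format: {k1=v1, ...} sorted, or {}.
Answer: {y=20, z=-10}

Derivation:
Apply events with t <= 14 (3 events):
  after event 1 (t=4: SET z = 27): {z=27}
  after event 2 (t=8: SET z = -10): {z=-10}
  after event 3 (t=12: SET y = 20): {y=20, z=-10}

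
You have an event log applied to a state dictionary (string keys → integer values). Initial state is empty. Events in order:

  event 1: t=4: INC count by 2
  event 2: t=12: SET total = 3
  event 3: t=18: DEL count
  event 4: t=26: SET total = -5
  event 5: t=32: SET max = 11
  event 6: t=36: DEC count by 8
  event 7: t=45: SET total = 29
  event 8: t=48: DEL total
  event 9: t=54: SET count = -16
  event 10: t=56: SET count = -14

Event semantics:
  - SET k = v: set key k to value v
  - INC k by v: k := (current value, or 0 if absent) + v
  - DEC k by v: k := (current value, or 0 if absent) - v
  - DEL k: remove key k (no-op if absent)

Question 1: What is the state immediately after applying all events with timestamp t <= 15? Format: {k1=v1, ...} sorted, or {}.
Answer: {count=2, total=3}

Derivation:
Apply events with t <= 15 (2 events):
  after event 1 (t=4: INC count by 2): {count=2}
  after event 2 (t=12: SET total = 3): {count=2, total=3}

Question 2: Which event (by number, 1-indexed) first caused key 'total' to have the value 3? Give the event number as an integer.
Answer: 2

Derivation:
Looking for first event where total becomes 3:
  event 2: total (absent) -> 3  <-- first match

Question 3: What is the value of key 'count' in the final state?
Track key 'count' through all 10 events:
  event 1 (t=4: INC count by 2): count (absent) -> 2
  event 2 (t=12: SET total = 3): count unchanged
  event 3 (t=18: DEL count): count 2 -> (absent)
  event 4 (t=26: SET total = -5): count unchanged
  event 5 (t=32: SET max = 11): count unchanged
  event 6 (t=36: DEC count by 8): count (absent) -> -8
  event 7 (t=45: SET total = 29): count unchanged
  event 8 (t=48: DEL total): count unchanged
  event 9 (t=54: SET count = -16): count -8 -> -16
  event 10 (t=56: SET count = -14): count -16 -> -14
Final: count = -14

Answer: -14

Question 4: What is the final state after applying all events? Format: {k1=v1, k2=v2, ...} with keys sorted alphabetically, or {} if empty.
  after event 1 (t=4: INC count by 2): {count=2}
  after event 2 (t=12: SET total = 3): {count=2, total=3}
  after event 3 (t=18: DEL count): {total=3}
  after event 4 (t=26: SET total = -5): {total=-5}
  after event 5 (t=32: SET max = 11): {max=11, total=-5}
  after event 6 (t=36: DEC count by 8): {count=-8, max=11, total=-5}
  after event 7 (t=45: SET total = 29): {count=-8, max=11, total=29}
  after event 8 (t=48: DEL total): {count=-8, max=11}
  after event 9 (t=54: SET count = -16): {count=-16, max=11}
  after event 10 (t=56: SET count = -14): {count=-14, max=11}

Answer: {count=-14, max=11}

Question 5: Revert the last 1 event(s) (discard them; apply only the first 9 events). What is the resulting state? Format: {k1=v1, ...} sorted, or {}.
Answer: {count=-16, max=11}

Derivation:
Keep first 9 events (discard last 1):
  after event 1 (t=4: INC count by 2): {count=2}
  after event 2 (t=12: SET total = 3): {count=2, total=3}
  after event 3 (t=18: DEL count): {total=3}
  after event 4 (t=26: SET total = -5): {total=-5}
  after event 5 (t=32: SET max = 11): {max=11, total=-5}
  after event 6 (t=36: DEC count by 8): {count=-8, max=11, total=-5}
  after event 7 (t=45: SET total = 29): {count=-8, max=11, total=29}
  after event 8 (t=48: DEL total): {count=-8, max=11}
  after event 9 (t=54: SET count = -16): {count=-16, max=11}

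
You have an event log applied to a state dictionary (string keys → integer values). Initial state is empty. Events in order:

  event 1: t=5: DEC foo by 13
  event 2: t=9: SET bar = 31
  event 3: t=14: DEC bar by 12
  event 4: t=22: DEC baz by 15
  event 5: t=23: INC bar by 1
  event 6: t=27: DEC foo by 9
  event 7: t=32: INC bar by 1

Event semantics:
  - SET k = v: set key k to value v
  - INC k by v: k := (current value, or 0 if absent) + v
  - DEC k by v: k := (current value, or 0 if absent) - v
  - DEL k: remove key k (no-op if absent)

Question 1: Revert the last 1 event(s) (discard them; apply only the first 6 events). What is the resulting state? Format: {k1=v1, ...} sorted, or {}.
Answer: {bar=20, baz=-15, foo=-22}

Derivation:
Keep first 6 events (discard last 1):
  after event 1 (t=5: DEC foo by 13): {foo=-13}
  after event 2 (t=9: SET bar = 31): {bar=31, foo=-13}
  after event 3 (t=14: DEC bar by 12): {bar=19, foo=-13}
  after event 4 (t=22: DEC baz by 15): {bar=19, baz=-15, foo=-13}
  after event 5 (t=23: INC bar by 1): {bar=20, baz=-15, foo=-13}
  after event 6 (t=27: DEC foo by 9): {bar=20, baz=-15, foo=-22}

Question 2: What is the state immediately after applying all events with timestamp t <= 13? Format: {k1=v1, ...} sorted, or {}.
Apply events with t <= 13 (2 events):
  after event 1 (t=5: DEC foo by 13): {foo=-13}
  after event 2 (t=9: SET bar = 31): {bar=31, foo=-13}

Answer: {bar=31, foo=-13}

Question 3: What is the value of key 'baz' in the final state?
Answer: -15

Derivation:
Track key 'baz' through all 7 events:
  event 1 (t=5: DEC foo by 13): baz unchanged
  event 2 (t=9: SET bar = 31): baz unchanged
  event 3 (t=14: DEC bar by 12): baz unchanged
  event 4 (t=22: DEC baz by 15): baz (absent) -> -15
  event 5 (t=23: INC bar by 1): baz unchanged
  event 6 (t=27: DEC foo by 9): baz unchanged
  event 7 (t=32: INC bar by 1): baz unchanged
Final: baz = -15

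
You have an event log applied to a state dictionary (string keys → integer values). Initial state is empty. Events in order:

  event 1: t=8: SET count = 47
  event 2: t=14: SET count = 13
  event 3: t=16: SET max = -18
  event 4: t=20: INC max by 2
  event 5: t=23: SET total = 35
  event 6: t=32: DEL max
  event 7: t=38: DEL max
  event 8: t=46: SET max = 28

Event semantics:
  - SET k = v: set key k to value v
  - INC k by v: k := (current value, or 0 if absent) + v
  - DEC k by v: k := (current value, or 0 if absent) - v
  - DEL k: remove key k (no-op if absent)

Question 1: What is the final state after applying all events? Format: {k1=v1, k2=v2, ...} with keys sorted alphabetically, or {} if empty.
Answer: {count=13, max=28, total=35}

Derivation:
  after event 1 (t=8: SET count = 47): {count=47}
  after event 2 (t=14: SET count = 13): {count=13}
  after event 3 (t=16: SET max = -18): {count=13, max=-18}
  after event 4 (t=20: INC max by 2): {count=13, max=-16}
  after event 5 (t=23: SET total = 35): {count=13, max=-16, total=35}
  after event 6 (t=32: DEL max): {count=13, total=35}
  after event 7 (t=38: DEL max): {count=13, total=35}
  after event 8 (t=46: SET max = 28): {count=13, max=28, total=35}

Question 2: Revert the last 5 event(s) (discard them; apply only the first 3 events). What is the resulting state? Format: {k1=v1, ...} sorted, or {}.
Answer: {count=13, max=-18}

Derivation:
Keep first 3 events (discard last 5):
  after event 1 (t=8: SET count = 47): {count=47}
  after event 2 (t=14: SET count = 13): {count=13}
  after event 3 (t=16: SET max = -18): {count=13, max=-18}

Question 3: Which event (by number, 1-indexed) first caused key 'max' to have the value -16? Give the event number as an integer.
Answer: 4

Derivation:
Looking for first event where max becomes -16:
  event 3: max = -18
  event 4: max -18 -> -16  <-- first match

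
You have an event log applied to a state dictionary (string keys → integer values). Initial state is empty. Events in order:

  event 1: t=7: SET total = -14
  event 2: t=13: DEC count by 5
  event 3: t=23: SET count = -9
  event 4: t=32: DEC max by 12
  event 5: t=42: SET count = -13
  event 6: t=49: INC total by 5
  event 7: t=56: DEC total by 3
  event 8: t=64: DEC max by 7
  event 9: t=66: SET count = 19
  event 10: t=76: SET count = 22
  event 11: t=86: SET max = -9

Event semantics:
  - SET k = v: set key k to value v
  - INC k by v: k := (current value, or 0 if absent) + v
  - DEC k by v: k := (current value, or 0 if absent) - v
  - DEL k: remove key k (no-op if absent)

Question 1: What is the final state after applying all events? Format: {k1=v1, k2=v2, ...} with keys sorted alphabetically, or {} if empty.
  after event 1 (t=7: SET total = -14): {total=-14}
  after event 2 (t=13: DEC count by 5): {count=-5, total=-14}
  after event 3 (t=23: SET count = -9): {count=-9, total=-14}
  after event 4 (t=32: DEC max by 12): {count=-9, max=-12, total=-14}
  after event 5 (t=42: SET count = -13): {count=-13, max=-12, total=-14}
  after event 6 (t=49: INC total by 5): {count=-13, max=-12, total=-9}
  after event 7 (t=56: DEC total by 3): {count=-13, max=-12, total=-12}
  after event 8 (t=64: DEC max by 7): {count=-13, max=-19, total=-12}
  after event 9 (t=66: SET count = 19): {count=19, max=-19, total=-12}
  after event 10 (t=76: SET count = 22): {count=22, max=-19, total=-12}
  after event 11 (t=86: SET max = -9): {count=22, max=-9, total=-12}

Answer: {count=22, max=-9, total=-12}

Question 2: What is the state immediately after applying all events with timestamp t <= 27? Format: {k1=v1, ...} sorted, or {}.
Apply events with t <= 27 (3 events):
  after event 1 (t=7: SET total = -14): {total=-14}
  after event 2 (t=13: DEC count by 5): {count=-5, total=-14}
  after event 3 (t=23: SET count = -9): {count=-9, total=-14}

Answer: {count=-9, total=-14}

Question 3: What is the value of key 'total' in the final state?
Track key 'total' through all 11 events:
  event 1 (t=7: SET total = -14): total (absent) -> -14
  event 2 (t=13: DEC count by 5): total unchanged
  event 3 (t=23: SET count = -9): total unchanged
  event 4 (t=32: DEC max by 12): total unchanged
  event 5 (t=42: SET count = -13): total unchanged
  event 6 (t=49: INC total by 5): total -14 -> -9
  event 7 (t=56: DEC total by 3): total -9 -> -12
  event 8 (t=64: DEC max by 7): total unchanged
  event 9 (t=66: SET count = 19): total unchanged
  event 10 (t=76: SET count = 22): total unchanged
  event 11 (t=86: SET max = -9): total unchanged
Final: total = -12

Answer: -12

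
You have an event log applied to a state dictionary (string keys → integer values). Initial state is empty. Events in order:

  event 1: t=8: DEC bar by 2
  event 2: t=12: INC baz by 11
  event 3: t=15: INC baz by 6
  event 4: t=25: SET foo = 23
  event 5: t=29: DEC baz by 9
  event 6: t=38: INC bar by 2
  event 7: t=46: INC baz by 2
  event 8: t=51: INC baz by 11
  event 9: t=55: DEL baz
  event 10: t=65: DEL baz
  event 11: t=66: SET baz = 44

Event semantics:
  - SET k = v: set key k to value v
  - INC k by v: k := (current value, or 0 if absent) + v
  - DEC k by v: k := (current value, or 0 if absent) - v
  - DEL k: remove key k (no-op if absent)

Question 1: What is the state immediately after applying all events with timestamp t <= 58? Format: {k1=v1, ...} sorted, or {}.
Answer: {bar=0, foo=23}

Derivation:
Apply events with t <= 58 (9 events):
  after event 1 (t=8: DEC bar by 2): {bar=-2}
  after event 2 (t=12: INC baz by 11): {bar=-2, baz=11}
  after event 3 (t=15: INC baz by 6): {bar=-2, baz=17}
  after event 4 (t=25: SET foo = 23): {bar=-2, baz=17, foo=23}
  after event 5 (t=29: DEC baz by 9): {bar=-2, baz=8, foo=23}
  after event 6 (t=38: INC bar by 2): {bar=0, baz=8, foo=23}
  after event 7 (t=46: INC baz by 2): {bar=0, baz=10, foo=23}
  after event 8 (t=51: INC baz by 11): {bar=0, baz=21, foo=23}
  after event 9 (t=55: DEL baz): {bar=0, foo=23}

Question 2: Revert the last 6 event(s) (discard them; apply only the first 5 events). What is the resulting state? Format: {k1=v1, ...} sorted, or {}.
Keep first 5 events (discard last 6):
  after event 1 (t=8: DEC bar by 2): {bar=-2}
  after event 2 (t=12: INC baz by 11): {bar=-2, baz=11}
  after event 3 (t=15: INC baz by 6): {bar=-2, baz=17}
  after event 4 (t=25: SET foo = 23): {bar=-2, baz=17, foo=23}
  after event 5 (t=29: DEC baz by 9): {bar=-2, baz=8, foo=23}

Answer: {bar=-2, baz=8, foo=23}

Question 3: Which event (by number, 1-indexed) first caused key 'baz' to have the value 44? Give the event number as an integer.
Looking for first event where baz becomes 44:
  event 2: baz = 11
  event 3: baz = 17
  event 4: baz = 17
  event 5: baz = 8
  event 6: baz = 8
  event 7: baz = 10
  event 8: baz = 21
  event 9: baz = (absent)
  event 11: baz (absent) -> 44  <-- first match

Answer: 11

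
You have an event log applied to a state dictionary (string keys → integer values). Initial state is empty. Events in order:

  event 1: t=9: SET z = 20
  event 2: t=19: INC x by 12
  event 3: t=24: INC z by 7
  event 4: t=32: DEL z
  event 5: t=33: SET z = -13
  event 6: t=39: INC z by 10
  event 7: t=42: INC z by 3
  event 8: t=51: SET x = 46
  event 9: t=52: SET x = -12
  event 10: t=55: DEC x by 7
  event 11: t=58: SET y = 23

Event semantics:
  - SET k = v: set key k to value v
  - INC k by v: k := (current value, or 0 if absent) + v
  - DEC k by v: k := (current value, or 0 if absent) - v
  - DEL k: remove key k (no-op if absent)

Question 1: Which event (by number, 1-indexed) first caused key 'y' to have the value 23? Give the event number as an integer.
Looking for first event where y becomes 23:
  event 11: y (absent) -> 23  <-- first match

Answer: 11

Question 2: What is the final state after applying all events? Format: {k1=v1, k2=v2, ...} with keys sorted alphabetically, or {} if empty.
Answer: {x=-19, y=23, z=0}

Derivation:
  after event 1 (t=9: SET z = 20): {z=20}
  after event 2 (t=19: INC x by 12): {x=12, z=20}
  after event 3 (t=24: INC z by 7): {x=12, z=27}
  after event 4 (t=32: DEL z): {x=12}
  after event 5 (t=33: SET z = -13): {x=12, z=-13}
  after event 6 (t=39: INC z by 10): {x=12, z=-3}
  after event 7 (t=42: INC z by 3): {x=12, z=0}
  after event 8 (t=51: SET x = 46): {x=46, z=0}
  after event 9 (t=52: SET x = -12): {x=-12, z=0}
  after event 10 (t=55: DEC x by 7): {x=-19, z=0}
  after event 11 (t=58: SET y = 23): {x=-19, y=23, z=0}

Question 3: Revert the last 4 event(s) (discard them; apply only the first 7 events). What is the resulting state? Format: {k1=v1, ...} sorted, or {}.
Answer: {x=12, z=0}

Derivation:
Keep first 7 events (discard last 4):
  after event 1 (t=9: SET z = 20): {z=20}
  after event 2 (t=19: INC x by 12): {x=12, z=20}
  after event 3 (t=24: INC z by 7): {x=12, z=27}
  after event 4 (t=32: DEL z): {x=12}
  after event 5 (t=33: SET z = -13): {x=12, z=-13}
  after event 6 (t=39: INC z by 10): {x=12, z=-3}
  after event 7 (t=42: INC z by 3): {x=12, z=0}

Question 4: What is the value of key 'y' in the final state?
Track key 'y' through all 11 events:
  event 1 (t=9: SET z = 20): y unchanged
  event 2 (t=19: INC x by 12): y unchanged
  event 3 (t=24: INC z by 7): y unchanged
  event 4 (t=32: DEL z): y unchanged
  event 5 (t=33: SET z = -13): y unchanged
  event 6 (t=39: INC z by 10): y unchanged
  event 7 (t=42: INC z by 3): y unchanged
  event 8 (t=51: SET x = 46): y unchanged
  event 9 (t=52: SET x = -12): y unchanged
  event 10 (t=55: DEC x by 7): y unchanged
  event 11 (t=58: SET y = 23): y (absent) -> 23
Final: y = 23

Answer: 23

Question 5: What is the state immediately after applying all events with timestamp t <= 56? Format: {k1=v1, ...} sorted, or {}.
Apply events with t <= 56 (10 events):
  after event 1 (t=9: SET z = 20): {z=20}
  after event 2 (t=19: INC x by 12): {x=12, z=20}
  after event 3 (t=24: INC z by 7): {x=12, z=27}
  after event 4 (t=32: DEL z): {x=12}
  after event 5 (t=33: SET z = -13): {x=12, z=-13}
  after event 6 (t=39: INC z by 10): {x=12, z=-3}
  after event 7 (t=42: INC z by 3): {x=12, z=0}
  after event 8 (t=51: SET x = 46): {x=46, z=0}
  after event 9 (t=52: SET x = -12): {x=-12, z=0}
  after event 10 (t=55: DEC x by 7): {x=-19, z=0}

Answer: {x=-19, z=0}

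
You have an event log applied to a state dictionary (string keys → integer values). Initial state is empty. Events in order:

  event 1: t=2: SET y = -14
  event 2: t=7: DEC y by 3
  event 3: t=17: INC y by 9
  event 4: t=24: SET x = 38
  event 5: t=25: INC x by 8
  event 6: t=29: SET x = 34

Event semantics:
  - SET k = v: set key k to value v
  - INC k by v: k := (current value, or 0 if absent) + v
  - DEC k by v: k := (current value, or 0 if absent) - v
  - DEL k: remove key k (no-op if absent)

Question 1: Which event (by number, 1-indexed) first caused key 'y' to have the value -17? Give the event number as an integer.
Looking for first event where y becomes -17:
  event 1: y = -14
  event 2: y -14 -> -17  <-- first match

Answer: 2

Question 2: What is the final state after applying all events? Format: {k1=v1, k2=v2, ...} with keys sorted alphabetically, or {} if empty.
  after event 1 (t=2: SET y = -14): {y=-14}
  after event 2 (t=7: DEC y by 3): {y=-17}
  after event 3 (t=17: INC y by 9): {y=-8}
  after event 4 (t=24: SET x = 38): {x=38, y=-8}
  after event 5 (t=25: INC x by 8): {x=46, y=-8}
  after event 6 (t=29: SET x = 34): {x=34, y=-8}

Answer: {x=34, y=-8}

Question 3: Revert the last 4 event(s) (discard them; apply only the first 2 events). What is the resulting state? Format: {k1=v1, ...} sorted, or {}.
Answer: {y=-17}

Derivation:
Keep first 2 events (discard last 4):
  after event 1 (t=2: SET y = -14): {y=-14}
  after event 2 (t=7: DEC y by 3): {y=-17}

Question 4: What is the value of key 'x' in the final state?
Track key 'x' through all 6 events:
  event 1 (t=2: SET y = -14): x unchanged
  event 2 (t=7: DEC y by 3): x unchanged
  event 3 (t=17: INC y by 9): x unchanged
  event 4 (t=24: SET x = 38): x (absent) -> 38
  event 5 (t=25: INC x by 8): x 38 -> 46
  event 6 (t=29: SET x = 34): x 46 -> 34
Final: x = 34

Answer: 34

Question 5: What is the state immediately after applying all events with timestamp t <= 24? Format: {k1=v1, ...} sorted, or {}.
Answer: {x=38, y=-8}

Derivation:
Apply events with t <= 24 (4 events):
  after event 1 (t=2: SET y = -14): {y=-14}
  after event 2 (t=7: DEC y by 3): {y=-17}
  after event 3 (t=17: INC y by 9): {y=-8}
  after event 4 (t=24: SET x = 38): {x=38, y=-8}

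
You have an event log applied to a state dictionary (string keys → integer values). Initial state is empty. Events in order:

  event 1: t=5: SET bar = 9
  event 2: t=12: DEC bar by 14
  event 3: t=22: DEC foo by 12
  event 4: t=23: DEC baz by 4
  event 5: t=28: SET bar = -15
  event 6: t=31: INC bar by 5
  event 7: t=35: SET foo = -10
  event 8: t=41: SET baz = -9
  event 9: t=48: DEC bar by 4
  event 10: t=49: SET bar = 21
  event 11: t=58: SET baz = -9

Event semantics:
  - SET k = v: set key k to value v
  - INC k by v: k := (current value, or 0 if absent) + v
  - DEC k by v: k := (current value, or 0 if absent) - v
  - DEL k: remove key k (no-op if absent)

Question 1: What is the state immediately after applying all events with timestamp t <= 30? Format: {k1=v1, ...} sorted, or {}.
Answer: {bar=-15, baz=-4, foo=-12}

Derivation:
Apply events with t <= 30 (5 events):
  after event 1 (t=5: SET bar = 9): {bar=9}
  after event 2 (t=12: DEC bar by 14): {bar=-5}
  after event 3 (t=22: DEC foo by 12): {bar=-5, foo=-12}
  after event 4 (t=23: DEC baz by 4): {bar=-5, baz=-4, foo=-12}
  after event 5 (t=28: SET bar = -15): {bar=-15, baz=-4, foo=-12}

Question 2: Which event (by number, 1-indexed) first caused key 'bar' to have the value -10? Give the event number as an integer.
Answer: 6

Derivation:
Looking for first event where bar becomes -10:
  event 1: bar = 9
  event 2: bar = -5
  event 3: bar = -5
  event 4: bar = -5
  event 5: bar = -15
  event 6: bar -15 -> -10  <-- first match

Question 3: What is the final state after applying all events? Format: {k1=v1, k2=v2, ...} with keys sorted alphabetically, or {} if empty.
Answer: {bar=21, baz=-9, foo=-10}

Derivation:
  after event 1 (t=5: SET bar = 9): {bar=9}
  after event 2 (t=12: DEC bar by 14): {bar=-5}
  after event 3 (t=22: DEC foo by 12): {bar=-5, foo=-12}
  after event 4 (t=23: DEC baz by 4): {bar=-5, baz=-4, foo=-12}
  after event 5 (t=28: SET bar = -15): {bar=-15, baz=-4, foo=-12}
  after event 6 (t=31: INC bar by 5): {bar=-10, baz=-4, foo=-12}
  after event 7 (t=35: SET foo = -10): {bar=-10, baz=-4, foo=-10}
  after event 8 (t=41: SET baz = -9): {bar=-10, baz=-9, foo=-10}
  after event 9 (t=48: DEC bar by 4): {bar=-14, baz=-9, foo=-10}
  after event 10 (t=49: SET bar = 21): {bar=21, baz=-9, foo=-10}
  after event 11 (t=58: SET baz = -9): {bar=21, baz=-9, foo=-10}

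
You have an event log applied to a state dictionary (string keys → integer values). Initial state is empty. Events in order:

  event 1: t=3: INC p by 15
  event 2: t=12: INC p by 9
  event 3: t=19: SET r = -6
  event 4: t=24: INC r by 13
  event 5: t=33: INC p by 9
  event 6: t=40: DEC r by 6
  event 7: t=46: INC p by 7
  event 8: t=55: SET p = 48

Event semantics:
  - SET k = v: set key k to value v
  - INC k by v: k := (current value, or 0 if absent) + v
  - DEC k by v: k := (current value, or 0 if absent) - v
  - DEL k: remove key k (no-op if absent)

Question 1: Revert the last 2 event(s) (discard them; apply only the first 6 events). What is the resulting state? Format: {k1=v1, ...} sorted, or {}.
Answer: {p=33, r=1}

Derivation:
Keep first 6 events (discard last 2):
  after event 1 (t=3: INC p by 15): {p=15}
  after event 2 (t=12: INC p by 9): {p=24}
  after event 3 (t=19: SET r = -6): {p=24, r=-6}
  after event 4 (t=24: INC r by 13): {p=24, r=7}
  after event 5 (t=33: INC p by 9): {p=33, r=7}
  after event 6 (t=40: DEC r by 6): {p=33, r=1}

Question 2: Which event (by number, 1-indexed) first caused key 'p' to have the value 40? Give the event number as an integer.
Answer: 7

Derivation:
Looking for first event where p becomes 40:
  event 1: p = 15
  event 2: p = 24
  event 3: p = 24
  event 4: p = 24
  event 5: p = 33
  event 6: p = 33
  event 7: p 33 -> 40  <-- first match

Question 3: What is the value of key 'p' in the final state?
Track key 'p' through all 8 events:
  event 1 (t=3: INC p by 15): p (absent) -> 15
  event 2 (t=12: INC p by 9): p 15 -> 24
  event 3 (t=19: SET r = -6): p unchanged
  event 4 (t=24: INC r by 13): p unchanged
  event 5 (t=33: INC p by 9): p 24 -> 33
  event 6 (t=40: DEC r by 6): p unchanged
  event 7 (t=46: INC p by 7): p 33 -> 40
  event 8 (t=55: SET p = 48): p 40 -> 48
Final: p = 48

Answer: 48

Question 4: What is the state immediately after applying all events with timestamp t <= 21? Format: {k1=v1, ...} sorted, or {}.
Answer: {p=24, r=-6}

Derivation:
Apply events with t <= 21 (3 events):
  after event 1 (t=3: INC p by 15): {p=15}
  after event 2 (t=12: INC p by 9): {p=24}
  after event 3 (t=19: SET r = -6): {p=24, r=-6}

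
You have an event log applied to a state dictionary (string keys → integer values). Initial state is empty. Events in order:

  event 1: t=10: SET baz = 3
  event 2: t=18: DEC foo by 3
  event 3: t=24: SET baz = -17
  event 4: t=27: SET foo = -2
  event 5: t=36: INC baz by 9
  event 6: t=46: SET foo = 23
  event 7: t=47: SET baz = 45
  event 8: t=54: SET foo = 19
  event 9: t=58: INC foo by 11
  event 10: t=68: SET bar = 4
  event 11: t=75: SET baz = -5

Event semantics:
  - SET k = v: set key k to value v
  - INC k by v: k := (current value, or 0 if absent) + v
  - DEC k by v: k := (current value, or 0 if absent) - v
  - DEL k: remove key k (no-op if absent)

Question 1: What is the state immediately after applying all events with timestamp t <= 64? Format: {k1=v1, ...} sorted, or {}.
Answer: {baz=45, foo=30}

Derivation:
Apply events with t <= 64 (9 events):
  after event 1 (t=10: SET baz = 3): {baz=3}
  after event 2 (t=18: DEC foo by 3): {baz=3, foo=-3}
  after event 3 (t=24: SET baz = -17): {baz=-17, foo=-3}
  after event 4 (t=27: SET foo = -2): {baz=-17, foo=-2}
  after event 5 (t=36: INC baz by 9): {baz=-8, foo=-2}
  after event 6 (t=46: SET foo = 23): {baz=-8, foo=23}
  after event 7 (t=47: SET baz = 45): {baz=45, foo=23}
  after event 8 (t=54: SET foo = 19): {baz=45, foo=19}
  after event 9 (t=58: INC foo by 11): {baz=45, foo=30}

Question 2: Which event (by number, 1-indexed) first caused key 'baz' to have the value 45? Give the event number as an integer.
Answer: 7

Derivation:
Looking for first event where baz becomes 45:
  event 1: baz = 3
  event 2: baz = 3
  event 3: baz = -17
  event 4: baz = -17
  event 5: baz = -8
  event 6: baz = -8
  event 7: baz -8 -> 45  <-- first match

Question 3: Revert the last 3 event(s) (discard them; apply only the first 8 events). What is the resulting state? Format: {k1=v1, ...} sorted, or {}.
Keep first 8 events (discard last 3):
  after event 1 (t=10: SET baz = 3): {baz=3}
  after event 2 (t=18: DEC foo by 3): {baz=3, foo=-3}
  after event 3 (t=24: SET baz = -17): {baz=-17, foo=-3}
  after event 4 (t=27: SET foo = -2): {baz=-17, foo=-2}
  after event 5 (t=36: INC baz by 9): {baz=-8, foo=-2}
  after event 6 (t=46: SET foo = 23): {baz=-8, foo=23}
  after event 7 (t=47: SET baz = 45): {baz=45, foo=23}
  after event 8 (t=54: SET foo = 19): {baz=45, foo=19}

Answer: {baz=45, foo=19}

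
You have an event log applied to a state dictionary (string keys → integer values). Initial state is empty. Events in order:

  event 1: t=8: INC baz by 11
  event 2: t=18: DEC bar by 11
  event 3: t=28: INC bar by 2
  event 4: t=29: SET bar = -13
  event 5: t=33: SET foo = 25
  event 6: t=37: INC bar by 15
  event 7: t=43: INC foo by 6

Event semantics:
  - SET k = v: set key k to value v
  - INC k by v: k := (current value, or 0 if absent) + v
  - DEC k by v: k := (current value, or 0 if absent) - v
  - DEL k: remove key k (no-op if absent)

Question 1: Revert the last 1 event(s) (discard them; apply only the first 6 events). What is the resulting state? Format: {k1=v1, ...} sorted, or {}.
Answer: {bar=2, baz=11, foo=25}

Derivation:
Keep first 6 events (discard last 1):
  after event 1 (t=8: INC baz by 11): {baz=11}
  after event 2 (t=18: DEC bar by 11): {bar=-11, baz=11}
  after event 3 (t=28: INC bar by 2): {bar=-9, baz=11}
  after event 4 (t=29: SET bar = -13): {bar=-13, baz=11}
  after event 5 (t=33: SET foo = 25): {bar=-13, baz=11, foo=25}
  after event 6 (t=37: INC bar by 15): {bar=2, baz=11, foo=25}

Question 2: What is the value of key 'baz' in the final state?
Answer: 11

Derivation:
Track key 'baz' through all 7 events:
  event 1 (t=8: INC baz by 11): baz (absent) -> 11
  event 2 (t=18: DEC bar by 11): baz unchanged
  event 3 (t=28: INC bar by 2): baz unchanged
  event 4 (t=29: SET bar = -13): baz unchanged
  event 5 (t=33: SET foo = 25): baz unchanged
  event 6 (t=37: INC bar by 15): baz unchanged
  event 7 (t=43: INC foo by 6): baz unchanged
Final: baz = 11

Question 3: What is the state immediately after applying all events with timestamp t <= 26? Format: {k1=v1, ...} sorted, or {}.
Apply events with t <= 26 (2 events):
  after event 1 (t=8: INC baz by 11): {baz=11}
  after event 2 (t=18: DEC bar by 11): {bar=-11, baz=11}

Answer: {bar=-11, baz=11}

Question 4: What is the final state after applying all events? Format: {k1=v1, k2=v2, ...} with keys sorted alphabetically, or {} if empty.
Answer: {bar=2, baz=11, foo=31}

Derivation:
  after event 1 (t=8: INC baz by 11): {baz=11}
  after event 2 (t=18: DEC bar by 11): {bar=-11, baz=11}
  after event 3 (t=28: INC bar by 2): {bar=-9, baz=11}
  after event 4 (t=29: SET bar = -13): {bar=-13, baz=11}
  after event 5 (t=33: SET foo = 25): {bar=-13, baz=11, foo=25}
  after event 6 (t=37: INC bar by 15): {bar=2, baz=11, foo=25}
  after event 7 (t=43: INC foo by 6): {bar=2, baz=11, foo=31}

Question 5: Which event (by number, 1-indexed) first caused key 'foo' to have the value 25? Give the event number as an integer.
Looking for first event where foo becomes 25:
  event 5: foo (absent) -> 25  <-- first match

Answer: 5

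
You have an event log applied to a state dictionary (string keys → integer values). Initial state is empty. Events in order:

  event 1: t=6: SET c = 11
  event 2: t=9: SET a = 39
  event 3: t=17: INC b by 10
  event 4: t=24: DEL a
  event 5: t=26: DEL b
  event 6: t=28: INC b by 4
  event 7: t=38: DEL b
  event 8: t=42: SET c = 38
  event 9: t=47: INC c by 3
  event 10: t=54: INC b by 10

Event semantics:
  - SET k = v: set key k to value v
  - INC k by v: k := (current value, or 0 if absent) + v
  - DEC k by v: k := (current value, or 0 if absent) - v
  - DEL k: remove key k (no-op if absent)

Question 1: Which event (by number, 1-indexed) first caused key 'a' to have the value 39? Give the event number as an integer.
Looking for first event where a becomes 39:
  event 2: a (absent) -> 39  <-- first match

Answer: 2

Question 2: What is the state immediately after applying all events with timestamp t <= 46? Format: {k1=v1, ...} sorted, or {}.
Answer: {c=38}

Derivation:
Apply events with t <= 46 (8 events):
  after event 1 (t=6: SET c = 11): {c=11}
  after event 2 (t=9: SET a = 39): {a=39, c=11}
  after event 3 (t=17: INC b by 10): {a=39, b=10, c=11}
  after event 4 (t=24: DEL a): {b=10, c=11}
  after event 5 (t=26: DEL b): {c=11}
  after event 6 (t=28: INC b by 4): {b=4, c=11}
  after event 7 (t=38: DEL b): {c=11}
  after event 8 (t=42: SET c = 38): {c=38}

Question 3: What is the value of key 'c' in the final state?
Track key 'c' through all 10 events:
  event 1 (t=6: SET c = 11): c (absent) -> 11
  event 2 (t=9: SET a = 39): c unchanged
  event 3 (t=17: INC b by 10): c unchanged
  event 4 (t=24: DEL a): c unchanged
  event 5 (t=26: DEL b): c unchanged
  event 6 (t=28: INC b by 4): c unchanged
  event 7 (t=38: DEL b): c unchanged
  event 8 (t=42: SET c = 38): c 11 -> 38
  event 9 (t=47: INC c by 3): c 38 -> 41
  event 10 (t=54: INC b by 10): c unchanged
Final: c = 41

Answer: 41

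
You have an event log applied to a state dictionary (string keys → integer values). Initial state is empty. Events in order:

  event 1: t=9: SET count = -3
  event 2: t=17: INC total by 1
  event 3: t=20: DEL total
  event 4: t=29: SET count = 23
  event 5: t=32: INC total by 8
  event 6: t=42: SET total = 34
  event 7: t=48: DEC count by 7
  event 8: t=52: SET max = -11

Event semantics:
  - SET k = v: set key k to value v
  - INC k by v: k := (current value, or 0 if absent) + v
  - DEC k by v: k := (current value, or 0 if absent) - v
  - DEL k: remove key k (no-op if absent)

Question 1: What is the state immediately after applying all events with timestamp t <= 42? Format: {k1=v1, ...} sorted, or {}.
Answer: {count=23, total=34}

Derivation:
Apply events with t <= 42 (6 events):
  after event 1 (t=9: SET count = -3): {count=-3}
  after event 2 (t=17: INC total by 1): {count=-3, total=1}
  after event 3 (t=20: DEL total): {count=-3}
  after event 4 (t=29: SET count = 23): {count=23}
  after event 5 (t=32: INC total by 8): {count=23, total=8}
  after event 6 (t=42: SET total = 34): {count=23, total=34}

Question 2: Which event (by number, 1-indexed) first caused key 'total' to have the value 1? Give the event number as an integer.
Looking for first event where total becomes 1:
  event 2: total (absent) -> 1  <-- first match

Answer: 2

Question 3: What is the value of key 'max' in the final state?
Answer: -11

Derivation:
Track key 'max' through all 8 events:
  event 1 (t=9: SET count = -3): max unchanged
  event 2 (t=17: INC total by 1): max unchanged
  event 3 (t=20: DEL total): max unchanged
  event 4 (t=29: SET count = 23): max unchanged
  event 5 (t=32: INC total by 8): max unchanged
  event 6 (t=42: SET total = 34): max unchanged
  event 7 (t=48: DEC count by 7): max unchanged
  event 8 (t=52: SET max = -11): max (absent) -> -11
Final: max = -11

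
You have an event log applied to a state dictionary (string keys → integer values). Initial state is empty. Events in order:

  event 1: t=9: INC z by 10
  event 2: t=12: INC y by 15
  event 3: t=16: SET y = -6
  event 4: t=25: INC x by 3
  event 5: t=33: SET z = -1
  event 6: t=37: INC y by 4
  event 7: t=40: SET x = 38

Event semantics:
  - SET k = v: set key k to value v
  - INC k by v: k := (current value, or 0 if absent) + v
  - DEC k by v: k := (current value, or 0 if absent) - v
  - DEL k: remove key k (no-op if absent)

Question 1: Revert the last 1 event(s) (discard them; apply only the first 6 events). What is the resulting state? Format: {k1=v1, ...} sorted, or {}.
Answer: {x=3, y=-2, z=-1}

Derivation:
Keep first 6 events (discard last 1):
  after event 1 (t=9: INC z by 10): {z=10}
  after event 2 (t=12: INC y by 15): {y=15, z=10}
  after event 3 (t=16: SET y = -6): {y=-6, z=10}
  after event 4 (t=25: INC x by 3): {x=3, y=-6, z=10}
  after event 5 (t=33: SET z = -1): {x=3, y=-6, z=-1}
  after event 6 (t=37: INC y by 4): {x=3, y=-2, z=-1}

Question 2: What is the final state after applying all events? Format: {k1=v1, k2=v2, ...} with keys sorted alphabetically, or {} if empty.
  after event 1 (t=9: INC z by 10): {z=10}
  after event 2 (t=12: INC y by 15): {y=15, z=10}
  after event 3 (t=16: SET y = -6): {y=-6, z=10}
  after event 4 (t=25: INC x by 3): {x=3, y=-6, z=10}
  after event 5 (t=33: SET z = -1): {x=3, y=-6, z=-1}
  after event 6 (t=37: INC y by 4): {x=3, y=-2, z=-1}
  after event 7 (t=40: SET x = 38): {x=38, y=-2, z=-1}

Answer: {x=38, y=-2, z=-1}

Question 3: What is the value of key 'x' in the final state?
Track key 'x' through all 7 events:
  event 1 (t=9: INC z by 10): x unchanged
  event 2 (t=12: INC y by 15): x unchanged
  event 3 (t=16: SET y = -6): x unchanged
  event 4 (t=25: INC x by 3): x (absent) -> 3
  event 5 (t=33: SET z = -1): x unchanged
  event 6 (t=37: INC y by 4): x unchanged
  event 7 (t=40: SET x = 38): x 3 -> 38
Final: x = 38

Answer: 38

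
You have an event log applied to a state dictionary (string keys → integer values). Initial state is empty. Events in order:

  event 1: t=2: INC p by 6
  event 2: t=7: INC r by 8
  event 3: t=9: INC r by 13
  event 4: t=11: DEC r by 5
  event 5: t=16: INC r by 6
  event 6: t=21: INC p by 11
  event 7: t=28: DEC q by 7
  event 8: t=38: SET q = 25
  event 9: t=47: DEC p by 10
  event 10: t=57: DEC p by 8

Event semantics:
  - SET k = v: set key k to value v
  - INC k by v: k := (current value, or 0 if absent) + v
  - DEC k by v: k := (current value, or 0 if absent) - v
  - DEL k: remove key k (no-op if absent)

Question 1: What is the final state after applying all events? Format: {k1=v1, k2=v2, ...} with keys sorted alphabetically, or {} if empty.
Answer: {p=-1, q=25, r=22}

Derivation:
  after event 1 (t=2: INC p by 6): {p=6}
  after event 2 (t=7: INC r by 8): {p=6, r=8}
  after event 3 (t=9: INC r by 13): {p=6, r=21}
  after event 4 (t=11: DEC r by 5): {p=6, r=16}
  after event 5 (t=16: INC r by 6): {p=6, r=22}
  after event 6 (t=21: INC p by 11): {p=17, r=22}
  after event 7 (t=28: DEC q by 7): {p=17, q=-7, r=22}
  after event 8 (t=38: SET q = 25): {p=17, q=25, r=22}
  after event 9 (t=47: DEC p by 10): {p=7, q=25, r=22}
  after event 10 (t=57: DEC p by 8): {p=-1, q=25, r=22}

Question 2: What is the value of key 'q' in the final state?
Track key 'q' through all 10 events:
  event 1 (t=2: INC p by 6): q unchanged
  event 2 (t=7: INC r by 8): q unchanged
  event 3 (t=9: INC r by 13): q unchanged
  event 4 (t=11: DEC r by 5): q unchanged
  event 5 (t=16: INC r by 6): q unchanged
  event 6 (t=21: INC p by 11): q unchanged
  event 7 (t=28: DEC q by 7): q (absent) -> -7
  event 8 (t=38: SET q = 25): q -7 -> 25
  event 9 (t=47: DEC p by 10): q unchanged
  event 10 (t=57: DEC p by 8): q unchanged
Final: q = 25

Answer: 25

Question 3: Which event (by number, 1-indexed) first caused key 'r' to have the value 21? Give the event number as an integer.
Answer: 3

Derivation:
Looking for first event where r becomes 21:
  event 2: r = 8
  event 3: r 8 -> 21  <-- first match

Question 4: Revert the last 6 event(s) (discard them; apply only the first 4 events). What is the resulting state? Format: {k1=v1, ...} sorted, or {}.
Keep first 4 events (discard last 6):
  after event 1 (t=2: INC p by 6): {p=6}
  after event 2 (t=7: INC r by 8): {p=6, r=8}
  after event 3 (t=9: INC r by 13): {p=6, r=21}
  after event 4 (t=11: DEC r by 5): {p=6, r=16}

Answer: {p=6, r=16}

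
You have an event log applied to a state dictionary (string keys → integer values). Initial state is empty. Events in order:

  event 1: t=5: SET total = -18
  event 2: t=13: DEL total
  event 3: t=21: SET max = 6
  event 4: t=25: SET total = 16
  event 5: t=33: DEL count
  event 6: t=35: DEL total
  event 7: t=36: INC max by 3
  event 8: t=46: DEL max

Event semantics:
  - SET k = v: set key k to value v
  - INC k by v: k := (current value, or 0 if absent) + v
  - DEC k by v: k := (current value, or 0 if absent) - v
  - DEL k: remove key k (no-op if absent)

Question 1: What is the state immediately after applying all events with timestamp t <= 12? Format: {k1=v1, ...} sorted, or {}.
Answer: {total=-18}

Derivation:
Apply events with t <= 12 (1 events):
  after event 1 (t=5: SET total = -18): {total=-18}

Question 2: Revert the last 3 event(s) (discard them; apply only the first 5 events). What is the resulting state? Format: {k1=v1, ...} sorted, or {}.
Answer: {max=6, total=16}

Derivation:
Keep first 5 events (discard last 3):
  after event 1 (t=5: SET total = -18): {total=-18}
  after event 2 (t=13: DEL total): {}
  after event 3 (t=21: SET max = 6): {max=6}
  after event 4 (t=25: SET total = 16): {max=6, total=16}
  after event 5 (t=33: DEL count): {max=6, total=16}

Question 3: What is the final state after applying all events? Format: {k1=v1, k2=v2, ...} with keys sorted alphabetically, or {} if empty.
Answer: {}

Derivation:
  after event 1 (t=5: SET total = -18): {total=-18}
  after event 2 (t=13: DEL total): {}
  after event 3 (t=21: SET max = 6): {max=6}
  after event 4 (t=25: SET total = 16): {max=6, total=16}
  after event 5 (t=33: DEL count): {max=6, total=16}
  after event 6 (t=35: DEL total): {max=6}
  after event 7 (t=36: INC max by 3): {max=9}
  after event 8 (t=46: DEL max): {}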